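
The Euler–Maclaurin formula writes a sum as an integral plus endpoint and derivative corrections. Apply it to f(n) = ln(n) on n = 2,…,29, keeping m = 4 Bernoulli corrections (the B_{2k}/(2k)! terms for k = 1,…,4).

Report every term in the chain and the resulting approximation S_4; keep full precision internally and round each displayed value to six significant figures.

S_4 ≈ 71.2570

∫_2^29 ln(x) dx evaluates to 69.2653.
½[f(2) + f(29)] = ½[0.693147 + 3.36730] = 2.03022.
So far: 71.2955.
k=1: B_{2}/(2)! × [f^{(1)}(29) − f^{(1)}(2)] = 1/12 × (0.0344828 − 0.500000) = -0.0387931.
After k=1: 71.2567.
k=2: B_{4}/(4)! × [f^{(3)}(29) − f^{(3)}(2)] = −1/720 × (8.20042e-05 − 0.250000) = 0.000347108.
After k=2: 71.2571.
k=3: B_{6}/(6)! × [f^{(5)}(29) − f^{(5)}(2)] = 1/30240 × (1.17010e-06 − 0.750000) = -2.48015e-05.
After k=3: 71.2570.
k=4: B_{8}/(8)! × [f^{(7)}(29) − f^{(7)}(2)] = −1/1209600 × (4.17394e-08 − 5.62500) = 4.65030e-06.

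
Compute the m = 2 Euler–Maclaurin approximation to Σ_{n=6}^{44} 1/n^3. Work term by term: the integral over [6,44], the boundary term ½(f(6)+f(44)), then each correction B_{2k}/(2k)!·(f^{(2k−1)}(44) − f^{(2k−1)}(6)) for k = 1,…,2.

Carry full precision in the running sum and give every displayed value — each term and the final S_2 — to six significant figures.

S_2 ≈ 0.0161424

The integral term ∫_6^44 1/x^3 dx = 0.0136306.
Boundary: ½(f(6) + f(44)) = ½(0.00462963 + 1.17393e-05) = 0.00232068.
So far: 0.0159513.
k=1: B_{2}/(2)! × [f^{(1)}(44) − f^{(1)}(6)] = 1/12 × (-8.00406e-07 − (-0.00231481)) = 0.000192835.
Partial sum through k=1: 0.0161441.
k=2: B_{4}/(4)! × [f^{(3)}(44) − f^{(3)}(6)] = −1/720 × (-8.26866e-09 − (-0.00128601)) = -1.78611e-06.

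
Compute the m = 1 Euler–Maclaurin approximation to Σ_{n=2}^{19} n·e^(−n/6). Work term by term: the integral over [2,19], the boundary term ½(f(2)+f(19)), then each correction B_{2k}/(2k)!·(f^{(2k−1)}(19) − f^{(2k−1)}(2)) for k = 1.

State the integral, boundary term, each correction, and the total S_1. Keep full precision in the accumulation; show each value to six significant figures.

∫_2^19 x·e^(−x/6) dx evaluates to 28.0719.
Endpoint term: (f(2) + f(19))/2 = (1.43306 + 0.800733)/2 = 1.11690.
So far: 29.1888.
Correction k=1: B_{2}/2! · (f^{(1)}(19) − f^{(1)}(2)) = 1/12 · (-0.0913117 − 0.477688) = -0.0474166.

S_1 ≈ 29.1414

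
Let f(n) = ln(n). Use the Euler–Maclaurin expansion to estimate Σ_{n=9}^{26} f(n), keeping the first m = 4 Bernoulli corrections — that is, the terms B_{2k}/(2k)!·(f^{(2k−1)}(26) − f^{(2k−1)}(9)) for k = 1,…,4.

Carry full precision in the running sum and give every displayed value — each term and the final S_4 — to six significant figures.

S_4 ≈ 50.6571

The integral term ∫_9^26 ln(x) dx = 47.9355.
Boundary: ½(f(9) + f(26)) = ½(2.19722 + 3.25810) = 2.72766.
Integral + boundary = 50.6631.
Order-1 term: 1/12 · (0.0384615 − 0.111111) = -0.00605413.
Running total after k=1: 50.6571.
Order-2 term: −1/720 · (0.000113792 − 0.00274348) = 3.65235e-06.
Running total after k=2: 50.6571.
Order-3 term: 1/30240 · (2.01997e-06 − 0.000406442) = -1.33737e-08.
Running total after k=3: 50.6571.
Order-4 term: −1/1209600 · (8.96436e-08 − 0.000150534) = 1.24375e-10.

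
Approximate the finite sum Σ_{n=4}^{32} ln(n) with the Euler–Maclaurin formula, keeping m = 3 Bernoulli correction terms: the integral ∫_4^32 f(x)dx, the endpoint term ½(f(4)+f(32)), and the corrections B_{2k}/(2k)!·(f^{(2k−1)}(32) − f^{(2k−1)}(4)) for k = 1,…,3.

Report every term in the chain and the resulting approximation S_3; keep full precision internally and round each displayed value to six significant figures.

S_3 ≈ 79.7662

Integral: ∫_4^32 ln(x) dx = 77.3584.
Endpoint term: (f(4) + f(32))/2 = (1.38629 + 3.46574)/2 = 2.42602.
So far: 79.7844.
k=1: B_{2}/(2)! × [f^{(1)}(32) − f^{(1)}(4)] = 1/12 × (0.0312500 − 0.250000) = -0.0182292.
After k=1: 79.7662.
k=2: B_{4}/(4)! × [f^{(3)}(32) − f^{(3)}(4)] = −1/720 × (6.10352e-05 − 0.0312500) = 4.33180e-05.
After k=2: 79.7662.
k=3: B_{6}/(6)! × [f^{(5)}(32) − f^{(5)}(4)] = 1/30240 × (7.15256e-07 − 0.0234375) = -7.75026e-07.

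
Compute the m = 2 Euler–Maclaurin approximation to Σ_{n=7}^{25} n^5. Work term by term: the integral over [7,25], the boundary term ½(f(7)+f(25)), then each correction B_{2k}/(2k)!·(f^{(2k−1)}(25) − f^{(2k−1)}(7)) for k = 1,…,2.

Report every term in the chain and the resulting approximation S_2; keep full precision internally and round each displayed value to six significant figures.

S_2 ≈ 4.57234e+07

Integral: ∫_7^25 x^5 dx = 4.06705e+07.
½[f(7) + f(25)] = ½[16807.0 + 9.76562e+06] = 4.89122e+06.
So far: 4.55617e+07.
Correction k=1: B_{2}/2! · (f^{(1)}(25) − f^{(1)}(7)) = 1/12 · (1.95312e+06 − 12005.0) = 161760.
After k=1: 4.57235e+07.
Correction k=2: B_{4}/4! · (f^{(3)}(25) − f^{(3)}(7)) = −1/720 · (37500.0 − 2940.00) = -48.0000.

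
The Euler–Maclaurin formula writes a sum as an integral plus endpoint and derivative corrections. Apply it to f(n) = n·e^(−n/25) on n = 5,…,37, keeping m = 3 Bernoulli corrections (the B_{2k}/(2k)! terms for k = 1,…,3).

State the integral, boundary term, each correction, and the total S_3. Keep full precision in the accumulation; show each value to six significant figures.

Integral: ∫_5^37 x·e^(−x/25) dx = 261.210.
Boundary: ½(f(5) + f(37)) = ½(4.09365 + 8.42259) = 6.25812.
Integral + boundary = 267.468.
Order-1 term: 1/12 · (-0.109266 − 0.654985) = -0.0636876.
After k=1: 267.404.
Order-2 term: −1/720 · (0.000553615 − 0.00366791) = 4.32542e-06.
After k=2: 267.404.
Order-3 term: 1/30240 · (2.05129e-06 − 1.00606e-05) = -2.64857e-10.

S_3 ≈ 267.404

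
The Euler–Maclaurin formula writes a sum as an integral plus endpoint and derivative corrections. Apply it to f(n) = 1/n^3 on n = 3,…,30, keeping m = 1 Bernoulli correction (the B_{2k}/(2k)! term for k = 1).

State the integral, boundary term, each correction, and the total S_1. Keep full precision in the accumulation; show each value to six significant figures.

Integral: ∫_3^30 1/x^3 dx = 0.0550000.
Endpoint term: (f(3) + f(30))/2 = (0.0370370 + 3.70370e-05)/2 = 0.0185370.
So far: 0.0735370.
k=1: B_{2}/(2)! × [f^{(1)}(30) − f^{(1)}(3)] = 1/12 × (-3.70370e-06 − (-0.0370370)) = 0.00308611.

S_1 ≈ 0.0766231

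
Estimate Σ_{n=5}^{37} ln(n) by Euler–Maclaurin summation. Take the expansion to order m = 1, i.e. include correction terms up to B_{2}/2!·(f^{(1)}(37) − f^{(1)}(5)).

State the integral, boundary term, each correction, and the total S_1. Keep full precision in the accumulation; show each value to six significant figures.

S_1 ≈ 96.1525

∫_5^37 ln(x) dx evaluates to 93.5568.
½[f(5) + f(37)] = ½[1.60944 + 3.61092] = 2.61018.
Running total after boundary: 96.1670.
Order-1 term: 1/12 · (0.0270270 − 0.200000) = -0.0144144.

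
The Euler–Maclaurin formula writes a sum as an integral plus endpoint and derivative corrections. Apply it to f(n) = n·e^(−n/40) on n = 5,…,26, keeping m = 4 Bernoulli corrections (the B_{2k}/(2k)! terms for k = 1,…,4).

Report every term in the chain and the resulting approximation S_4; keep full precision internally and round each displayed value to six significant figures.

S_4 ≈ 219.237

∫_5^26 x·e^(−x/40) dx evaluates to 210.294.
½[f(5) + f(26)] = ½[4.41248 + 13.5732] = 8.99284.
So far: 219.286.
Order-1 term: 1/12 · (0.182716 − 0.772185) = -0.0491224.
After k=1: 219.237.
Order-2 term: −1/720 · (0.000766755 − 0.00158574) = 1.13747e-06.
After k=2: 219.237.
Order-3 term: 1/30240 · (8.87070e-07 − 1.68054e-06) = -2.62390e-11.
After k=3: 219.237.
Order-4 term: −1/1209600 · (8.09324e-10 − 1.48124e-09) = 5.55488e-16.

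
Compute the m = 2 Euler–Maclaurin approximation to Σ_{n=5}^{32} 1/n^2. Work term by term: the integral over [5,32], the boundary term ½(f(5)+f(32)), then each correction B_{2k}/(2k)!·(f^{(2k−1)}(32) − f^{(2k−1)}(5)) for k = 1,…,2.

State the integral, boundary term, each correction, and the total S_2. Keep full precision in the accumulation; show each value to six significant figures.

S_2 ≈ 0.190556

∫_5^32 1/x^2 dx evaluates to 0.168750.
Endpoint term: (f(5) + f(32))/2 = (0.0400000 + 0.000976562)/2 = 0.0204883.
Running total after boundary: 0.189238.
Order-1 term: 1/12 · (-6.10352e-05 − (-0.0160000)) = 0.00132825.
Running total after k=1: 0.190567.
Order-2 term: −1/720 · (-7.15256e-07 − (-0.00768000)) = -1.06657e-05.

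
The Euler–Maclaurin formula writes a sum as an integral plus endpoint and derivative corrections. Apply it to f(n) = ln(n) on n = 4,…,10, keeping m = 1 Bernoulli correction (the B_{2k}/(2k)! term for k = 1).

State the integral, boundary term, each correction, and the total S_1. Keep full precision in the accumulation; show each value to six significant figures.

∫_4^10 ln(x) dx evaluates to 11.4807.
Boundary: ½(f(4) + f(10)) = ½(1.38629 + 2.30259) = 1.84444.
Integral + boundary = 13.3251.
Correction k=1: B_{2}/2! · (f^{(1)}(10) − f^{(1)}(4)) = 1/12 · (0.100000 − 0.250000) = -0.0125000.

S_1 ≈ 13.3126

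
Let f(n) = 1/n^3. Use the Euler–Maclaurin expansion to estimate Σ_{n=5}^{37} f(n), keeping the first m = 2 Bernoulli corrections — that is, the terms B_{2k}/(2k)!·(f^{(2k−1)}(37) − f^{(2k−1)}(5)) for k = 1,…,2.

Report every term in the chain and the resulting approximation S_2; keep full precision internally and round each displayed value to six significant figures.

Integral: ∫_5^37 1/x^3 dx = 0.0196348.
½[f(5) + f(37)] = ½[0.00800000 + 1.97422e-05] = 0.00400987.
Integral + boundary = 0.0236446.
Correction k=1: B_{2}/2! · (f^{(1)}(37) − f^{(1)}(5)) = 1/12 · (-1.60072e-06 − (-0.00480000)) = 0.000399867.
Running total after k=1: 0.0240445.
Correction k=2: B_{4}/4! · (f^{(3)}(37) − f^{(3)}(5)) = −1/720 · (-2.33852e-08 − (-0.00384000)) = -5.33330e-06.

S_2 ≈ 0.0240392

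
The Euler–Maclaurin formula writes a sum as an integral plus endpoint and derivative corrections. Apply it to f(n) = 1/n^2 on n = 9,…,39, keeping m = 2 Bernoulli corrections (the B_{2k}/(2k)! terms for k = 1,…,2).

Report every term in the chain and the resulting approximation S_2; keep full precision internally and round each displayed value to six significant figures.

S_2 ≈ 0.0921969

Integral: ∫_9^39 1/x^2 dx = 0.0854701.
½[f(9) + f(39)] = ½[0.0123457 + 0.000657462] = 0.00650157.
Integral + boundary = 0.0919717.
Order-1 term: 1/12 · (-3.37160e-05 − (-0.00274348)) = 0.000225814.
Partial sum through k=1: 0.0921975.
Order-2 term: −1/720 · (-2.66004e-07 − (-0.000406442)) = -5.64133e-07.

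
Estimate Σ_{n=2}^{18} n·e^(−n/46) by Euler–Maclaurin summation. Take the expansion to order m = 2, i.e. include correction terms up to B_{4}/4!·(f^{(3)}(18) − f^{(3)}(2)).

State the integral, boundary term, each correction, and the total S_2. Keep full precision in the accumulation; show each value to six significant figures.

Integral: ∫_2^18 x·e^(−x/46) dx = 123.400.
Endpoint term: (f(2) + f(18))/2 = (1.91491 + 12.1711)/2 = 7.04302.
Integral + boundary = 130.443.
k=1: B_{2}/(2)! × [f^{(1)}(18) − f^{(1)}(2)] = 1/12 × (0.411584 − 0.915825) = -0.0420200.
After k=1: 130.401.
k=2: B_{4}/(4)! × [f^{(3)}(18) − f^{(3)}(2)] = −1/720 × (0.000833617 − 0.00133777) = 7.00220e-07.

S_2 ≈ 130.401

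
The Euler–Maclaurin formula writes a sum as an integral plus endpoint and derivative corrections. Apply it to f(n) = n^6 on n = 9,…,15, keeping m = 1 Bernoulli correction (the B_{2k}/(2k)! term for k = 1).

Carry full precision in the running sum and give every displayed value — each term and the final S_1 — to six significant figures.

Integral: ∫_9^15 x^6 dx = 2.37252e+07.
½[f(9) + f(15)] = ½[531441 + 1.13906e+07] = 5.96103e+06.
Running total after boundary: 2.96862e+07.
Order-1 term: 1/12 · (4.55625e+06 − 354294) = 350163.

S_1 ≈ 3.00364e+07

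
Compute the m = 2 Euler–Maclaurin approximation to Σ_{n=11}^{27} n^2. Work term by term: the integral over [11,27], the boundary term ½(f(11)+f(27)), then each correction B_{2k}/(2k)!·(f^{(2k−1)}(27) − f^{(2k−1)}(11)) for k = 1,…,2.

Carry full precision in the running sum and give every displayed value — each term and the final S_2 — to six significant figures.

The integral term ∫_11^27 x^2 dx = 6117.33.
Endpoint term: (f(11) + f(27))/2 = (121.000 + 729.000)/2 = 425.000.
Integral + boundary = 6542.33.
k=1: B_{2}/(2)! × [f^{(1)}(27) − f^{(1)}(11)] = 1/12 × (54.0000 − 22.0000) = 2.66667.
Partial sum through k=1: 6545.00.
k=2: B_{4}/(4)! × [f^{(3)}(27) − f^{(3)}(11)] = −1/720 × (0.00000 − 0.00000) = 0.00000.

S_2 ≈ 6545.00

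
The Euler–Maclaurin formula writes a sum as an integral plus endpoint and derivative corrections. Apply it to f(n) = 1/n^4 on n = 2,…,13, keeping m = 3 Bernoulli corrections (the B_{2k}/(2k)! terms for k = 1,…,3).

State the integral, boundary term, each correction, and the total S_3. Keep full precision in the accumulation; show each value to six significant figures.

Integral: ∫_2^13 1/x^4 dx = 0.0415149.
½[f(2) + f(13)] = ½[0.0625000 + 3.50128e-05] = 0.0312675.
Running total after boundary: 0.0727825.
Order-1 term: 1/12 · (-1.07732e-05 − (-0.125000)) = 0.0104158.
After k=1: 0.0831982.
Order-2 term: −1/720 · (-1.91240e-06 − (-0.937500)) = -0.00130208.
After k=2: 0.0818961.
Order-3 term: 1/30240 · (-6.33693e-07 − (-13.1250)) = 0.000434028.

S_3 ≈ 0.0823302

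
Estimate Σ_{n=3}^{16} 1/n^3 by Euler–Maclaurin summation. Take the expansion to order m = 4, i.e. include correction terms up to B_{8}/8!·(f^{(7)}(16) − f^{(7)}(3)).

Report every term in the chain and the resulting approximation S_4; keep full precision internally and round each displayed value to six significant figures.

S_4 ≈ 0.0752215

∫_3^16 1/x^3 dx evaluates to 0.0536024.
Endpoint term: (f(3) + f(16))/2 = (0.0370370 + 0.000244141)/2 = 0.0186406.
Running total after boundary: 0.0722430.
k=1: B_{2}/(2)! × [f^{(1)}(16) − f^{(1)}(3)] = 1/12 × (-4.57764e-05 − (-0.0370370)) = 0.00308261.
Running total after k=1: 0.0753256.
k=2: B_{4}/(4)! × [f^{(3)}(16) − f^{(3)}(3)] = −1/720 × (-3.57628e-06 − (-0.0823045)) = -0.000114307.
Running total after k=2: 0.0752113.
k=3: B_{6}/(6)! × [f^{(5)}(16) − f^{(5)}(3)] = 1/30240 × (-5.86733e-07 − (-0.384088)) = 1.27013e-05.
Running total after k=3: 0.0752240.
k=4: B_{8}/(8)! × [f^{(7)}(16) − f^{(7)}(3)] = −1/1209600 × (-1.65019e-07 − (-3.07270)) = -2.54026e-06.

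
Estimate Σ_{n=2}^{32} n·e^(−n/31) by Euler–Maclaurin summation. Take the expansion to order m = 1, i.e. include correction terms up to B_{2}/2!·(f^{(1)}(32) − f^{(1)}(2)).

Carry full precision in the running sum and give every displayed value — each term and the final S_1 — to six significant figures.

∫_2^32 x·e^(−x/31) dx evaluates to 263.422.
Endpoint term: (f(2) + f(32))/2 = (1.87504 + 11.3985)/2 = 6.63675.
So far: 270.059.
Correction k=1: B_{2}/2! · (f^{(1)}(32) − f^{(1)}(2)) = 1/12 · (-0.0114904 − 0.877036) = -0.0740438.

S_1 ≈ 269.985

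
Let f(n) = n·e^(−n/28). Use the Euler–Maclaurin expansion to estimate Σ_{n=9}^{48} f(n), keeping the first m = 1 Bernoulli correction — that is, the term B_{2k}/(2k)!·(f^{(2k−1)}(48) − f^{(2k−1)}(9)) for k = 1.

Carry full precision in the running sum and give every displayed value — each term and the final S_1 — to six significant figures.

S_1 ≈ 375.514

∫_9^48 x·e^(−x/28) dx evaluates to 367.980.
Boundary: ½(f(9) + f(48)) = ½(6.52601 + 8.64443) = 7.58522.
Running total after boundary: 375.565.
Order-1 term: 1/12 · (-0.128637 − 0.492041) = -0.0517232.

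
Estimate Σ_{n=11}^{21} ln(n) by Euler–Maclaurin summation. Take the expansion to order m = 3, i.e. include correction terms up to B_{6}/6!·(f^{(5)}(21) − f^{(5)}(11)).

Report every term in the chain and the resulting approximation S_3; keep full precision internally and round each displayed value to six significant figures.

S_3 ≈ 30.2757

Integral: ∫_11^21 ln(x) dx = 27.5581.
½[f(11) + f(21)] = ½[2.39790 + 3.04452] = 2.72121.
Integral + boundary = 30.2793.
Correction k=1: B_{2}/2! · (f^{(1)}(21) − f^{(1)}(11)) = 1/12 · (0.0476190 − 0.0909091) = -0.00360750.
After k=1: 30.2757.
Correction k=2: B_{4}/4! · (f^{(3)}(21) − f^{(3)}(11)) = −1/720 · (0.000215959 − 0.00150263) = 1.78704e-06.
After k=2: 30.2757.
Correction k=3: B_{6}/6! · (f^{(5)}(21) − f^{(5)}(11)) = 1/30240 · (5.87645e-06 − 0.000149021) = -4.73362e-09.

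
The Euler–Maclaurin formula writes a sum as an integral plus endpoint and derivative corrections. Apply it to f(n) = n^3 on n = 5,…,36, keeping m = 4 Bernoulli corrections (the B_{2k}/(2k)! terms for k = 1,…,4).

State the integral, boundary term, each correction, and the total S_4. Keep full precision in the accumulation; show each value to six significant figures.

Integral: ∫_5^36 x^3 dx = 419748.
Boundary: ½(f(5) + f(36)) = ½(125.000 + 46656.0) = 23390.5.
So far: 443138.
k=1: B_{2}/(2)! × [f^{(1)}(36) − f^{(1)}(5)] = 1/12 × (3888.00 − 75.0000) = 317.750.
Partial sum through k=1: 443456.
k=2: B_{4}/(4)! × [f^{(3)}(36) − f^{(3)}(5)] = −1/720 × (6.00000 − 6.00000) = 0.00000.
Partial sum through k=2: 443456.
k=3: B_{6}/(6)! × [f^{(5)}(36) − f^{(5)}(5)] = 1/30240 × (0.00000 − 0.00000) = 0.00000.
Partial sum through k=3: 443456.
k=4: B_{8}/(8)! × [f^{(7)}(36) − f^{(7)}(5)] = −1/1209600 × (0.00000 − 0.00000) = 0.00000.

S_4 ≈ 443456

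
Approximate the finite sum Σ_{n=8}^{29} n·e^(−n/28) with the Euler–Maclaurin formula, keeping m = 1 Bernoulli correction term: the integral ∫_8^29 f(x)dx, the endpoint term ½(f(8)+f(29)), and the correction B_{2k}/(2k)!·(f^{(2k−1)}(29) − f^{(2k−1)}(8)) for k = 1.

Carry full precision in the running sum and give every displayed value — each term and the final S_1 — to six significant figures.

S_1 ≈ 199.060

∫_8^29 x·e^(−x/28) dx evaluates to 190.953.
½[f(8) + f(29)] = ½[6.01182 + 10.2942] = 8.15301.
Running total after boundary: 199.106.
Correction k=1: B_{2}/2! · (f^{(1)}(29) − f^{(1)}(8)) = 1/12 · (-0.0126776 − 0.536769) = -0.0457873.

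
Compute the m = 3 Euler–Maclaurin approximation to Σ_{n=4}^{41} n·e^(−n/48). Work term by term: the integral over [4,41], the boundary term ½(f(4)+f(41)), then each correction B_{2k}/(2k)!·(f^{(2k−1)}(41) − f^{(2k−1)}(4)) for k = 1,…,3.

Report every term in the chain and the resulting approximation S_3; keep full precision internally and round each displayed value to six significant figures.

S_3 ≈ 488.607

The integral term ∫_4^41 x·e^(−x/48) dx = 478.106.
Boundary: ½(f(4) + f(41)) = ½(3.68018 + 17.4511) = 10.5657.
Integral + boundary = 488.672.
Order-1 term: 1/12 · (0.0620722 − 0.843374) = -0.0651085.
Running total after k=1: 488.607.
Order-2 term: −1/720 · (0.000396418 − 0.00116470) = 1.06705e-06.
Running total after k=2: 488.607.
Order-3 term: 1/30240 · (3.32420e-07 − 8.52147e-07) = -1.71867e-11.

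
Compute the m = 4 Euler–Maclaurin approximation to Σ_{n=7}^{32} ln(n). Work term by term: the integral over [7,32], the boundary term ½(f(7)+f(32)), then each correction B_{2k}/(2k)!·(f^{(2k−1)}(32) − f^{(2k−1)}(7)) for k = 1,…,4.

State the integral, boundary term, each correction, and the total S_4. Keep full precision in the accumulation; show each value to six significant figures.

S_4 ≈ 74.9787

Integral: ∫_7^32 ln(x) dx = 72.2822.
½[f(7) + f(32)] = ½[1.94591 + 3.46574] = 2.70582.
Integral + boundary = 74.9880.
Correction k=1: B_{2}/2! · (f^{(1)}(32) − f^{(1)}(7)) = 1/12 · (0.0312500 − 0.142857) = -0.00930060.
Partial sum through k=1: 74.9787.
Correction k=2: B_{4}/4! · (f^{(3)}(32) − f^{(3)}(7)) = −1/720 · (6.10352e-05 − 0.00583090) = 8.01371e-06.
Partial sum through k=2: 74.9787.
Correction k=3: B_{6}/6! · (f^{(5)}(32) − f^{(5)}(7)) = 1/30240 · (7.15256e-07 − 0.00142798) = -4.71978e-08.
Partial sum through k=3: 74.9787.
Correction k=4: B_{8}/8! · (f^{(7)}(32) − f^{(7)}(7)) = −1/1209600 · (2.09548e-08 − 0.000874271) = 7.22760e-10.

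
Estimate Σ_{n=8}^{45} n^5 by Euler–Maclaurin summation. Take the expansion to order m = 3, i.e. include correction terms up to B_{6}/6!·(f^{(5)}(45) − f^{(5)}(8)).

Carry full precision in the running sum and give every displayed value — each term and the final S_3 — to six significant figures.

S_3 ≈ 1.47790e+09

∫_8^45 x^5 dx evaluates to 1.38392e+09.
½[f(8) + f(45)] = ½[32768.0 + 1.84528e+08] = 9.22804e+07.
So far: 1.47620e+09.
k=1: B_{2}/(2)! × [f^{(1)}(45) − f^{(1)}(8)] = 1/12 × (2.05031e+07 − 20480.0) = 1.70689e+06.
After k=1: 1.47790e+09.
k=2: B_{4}/(4)! × [f^{(3)}(45) − f^{(3)}(8)] = −1/720 × (121500 − 3840.00) = -163.417.
After k=2: 1.47790e+09.
k=3: B_{6}/(6)! × [f^{(5)}(45) − f^{(5)}(8)] = 1/30240 × (120.000 − 120.000) = 0.00000.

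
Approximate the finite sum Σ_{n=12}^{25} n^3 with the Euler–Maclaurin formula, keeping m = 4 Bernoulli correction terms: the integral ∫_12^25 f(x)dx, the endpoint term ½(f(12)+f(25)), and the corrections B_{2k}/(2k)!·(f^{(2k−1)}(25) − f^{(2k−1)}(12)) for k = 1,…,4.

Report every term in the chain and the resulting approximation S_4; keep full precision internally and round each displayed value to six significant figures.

S_4 ≈ 101269

Integral: ∫_12^25 x^3 dx = 92472.2.
Endpoint term: (f(12) + f(25))/2 = (1728.00 + 15625.0)/2 = 8676.50.
Integral + boundary = 101149.
Correction k=1: B_{2}/2! · (f^{(1)}(25) − f^{(1)}(12)) = 1/12 · (1875.00 − 432.000) = 120.250.
After k=1: 101269.
Correction k=2: B_{4}/4! · (f^{(3)}(25) − f^{(3)}(12)) = −1/720 · (6.00000 − 6.00000) = 0.00000.
After k=2: 101269.
Correction k=3: B_{6}/6! · (f^{(5)}(25) − f^{(5)}(12)) = 1/30240 · (0.00000 − 0.00000) = 0.00000.
After k=3: 101269.
Correction k=4: B_{8}/8! · (f^{(7)}(25) − f^{(7)}(12)) = −1/1209600 · (0.00000 − 0.00000) = 0.00000.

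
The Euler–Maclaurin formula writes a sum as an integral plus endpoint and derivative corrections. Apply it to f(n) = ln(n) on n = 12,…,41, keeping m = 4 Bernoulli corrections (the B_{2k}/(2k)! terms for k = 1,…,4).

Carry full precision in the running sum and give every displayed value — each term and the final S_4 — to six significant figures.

S_4 ≈ 96.5319

The integral term ∫_12^41 ln(x) dx = 93.4376.
Boundary: ½(f(12) + f(41)) = ½(2.48491 + 3.71357) = 3.09924.
Running total after boundary: 96.5368.
k=1: B_{2}/(2)! × [f^{(1)}(41) − f^{(1)}(12)] = 1/12 × (0.0243902 − 0.0833333) = -0.00491192.
After k=1: 96.5319.
k=2: B_{4}/(4)! × [f^{(3)}(41) − f^{(3)}(12)] = −1/720 × (2.90187e-05 − 0.00115741) = 1.56721e-06.
After k=2: 96.5319.
k=3: B_{6}/(6)! × [f^{(5)}(41) − f^{(5)}(12)] = 1/30240 × (2.07153e-07 − 9.64506e-05) = -3.18265e-09.
After k=3: 96.5319.
k=4: B_{8}/(8)! × [f^{(7)}(41) − f^{(7)}(12)] = −1/1209600 × (3.69697e-09 − 2.00939e-05) = 1.66089e-11.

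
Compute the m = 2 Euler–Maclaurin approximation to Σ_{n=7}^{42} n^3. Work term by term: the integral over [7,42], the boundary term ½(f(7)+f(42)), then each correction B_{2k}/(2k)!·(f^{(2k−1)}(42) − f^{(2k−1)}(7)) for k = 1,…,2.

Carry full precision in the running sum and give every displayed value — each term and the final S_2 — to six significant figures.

S_2 ≈ 814968

The integral term ∫_7^42 x^3 dx = 777324.
Endpoint term: (f(7) + f(42))/2 = (343.000 + 74088.0)/2 = 37215.5.
Integral + boundary = 814539.
Correction k=1: B_{2}/2! · (f^{(1)}(42) − f^{(1)}(7)) = 1/12 · (5292.00 − 147.000) = 428.750.
After k=1: 814968.
Correction k=2: B_{4}/4! · (f^{(3)}(42) − f^{(3)}(7)) = −1/720 · (6.00000 − 6.00000) = 0.00000.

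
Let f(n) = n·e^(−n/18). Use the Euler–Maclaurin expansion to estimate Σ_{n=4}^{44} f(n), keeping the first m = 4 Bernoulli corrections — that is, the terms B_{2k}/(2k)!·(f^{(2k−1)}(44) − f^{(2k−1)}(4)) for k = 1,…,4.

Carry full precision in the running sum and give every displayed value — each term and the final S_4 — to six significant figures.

∫_4^44 x·e^(−x/18) dx evaluates to 220.252.
½[f(4) + f(44)] = ½[3.20295 + 3.81807] = 3.51051.
Running total after boundary: 223.762.
Order-1 term: 1/12 · (-0.125341 − 0.622796) = -0.0623447.
Running total after k=1: 223.700.
Order-2 term: −1/720 · (0.000148790 − 0.00686503) = 9.32811e-06.
Running total after k=2: 223.700.
Order-3 term: 1/30240 · (2.11245e-06 − 3.64440e-05) = -1.13530e-09.
Running total after k=3: 223.700.
Order-4 term: −1/1209600 · (1.16224e-08 − 1.59567e-07) = 1.22308e-13.

S_4 ≈ 223.700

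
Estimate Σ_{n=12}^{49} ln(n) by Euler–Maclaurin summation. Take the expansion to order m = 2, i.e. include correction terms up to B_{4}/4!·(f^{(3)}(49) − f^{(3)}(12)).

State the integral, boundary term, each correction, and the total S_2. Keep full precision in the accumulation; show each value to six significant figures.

∫_12^49 ln(x) dx evaluates to 123.880.
Endpoint term: (f(12) + f(49))/2 = (2.48491 + 3.89182)/2 = 3.18836.
So far: 127.069.
Correction k=1: B_{2}/2! · (f^{(1)}(49) − f^{(1)}(12)) = 1/12 · (0.0204082 − 0.0833333) = -0.00524376.
Running total after k=1: 127.063.
Correction k=2: B_{4}/4! · (f^{(3)}(49) − f^{(3)}(12)) = −1/720 · (1.69997e-05 − 0.00115741) = 1.58390e-06.

S_2 ≈ 127.063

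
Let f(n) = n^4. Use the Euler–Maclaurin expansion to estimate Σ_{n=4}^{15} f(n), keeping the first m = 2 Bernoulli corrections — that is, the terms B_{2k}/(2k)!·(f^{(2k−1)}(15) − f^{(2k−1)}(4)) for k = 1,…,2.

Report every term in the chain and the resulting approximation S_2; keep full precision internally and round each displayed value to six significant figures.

The integral term ∫_4^15 x^4 dx = 151670.
½[f(4) + f(15)] = ½[256.000 + 50625.0] = 25440.5.
So far: 177111.
Correction k=1: B_{2}/2! · (f^{(1)}(15) − f^{(1)}(4)) = 1/12 · (13500.0 − 256.000) = 1103.67.
Partial sum through k=1: 178214.
Correction k=2: B_{4}/4! · (f^{(3)}(15) − f^{(3)}(4)) = −1/720 · (360.000 − 96.0000) = -0.366667.

S_2 ≈ 178214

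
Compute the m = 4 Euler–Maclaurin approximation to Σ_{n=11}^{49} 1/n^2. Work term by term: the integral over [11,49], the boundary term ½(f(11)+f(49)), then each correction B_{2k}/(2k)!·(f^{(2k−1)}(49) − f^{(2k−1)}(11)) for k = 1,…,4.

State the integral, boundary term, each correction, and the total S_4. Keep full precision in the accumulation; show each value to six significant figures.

∫_11^49 1/x^2 dx evaluates to 0.0705009.
½[f(11) + f(49)] = ½[0.00826446 + 0.000416493] = 0.00434048.
Integral + boundary = 0.0748414.
k=1: B_{2}/(2)! × [f^{(1)}(49) − f^{(1)}(11)] = 1/12 × (-1.69997e-05 − (-0.00150263)) = 0.000123802.
Partial sum through k=1: 0.0749652.
k=2: B_{4}/(4)! × [f^{(3)}(49) − f^{(3)}(11)] = −1/720 × (-8.49632e-08 − (-0.000149021)) = -2.06856e-07.
Partial sum through k=2: 0.0749650.
k=3: B_{6}/(6)! × [f^{(5)}(49) − f^{(5)}(11)] = 1/30240 × (-1.06160e-09 − (-3.69474e-05)) = 1.22177e-09.
Partial sum through k=3: 0.0749650.
k=4: B_{8}/(8)! × [f^{(7)}(49) − f^{(7)}(11)] = −1/1209600 × (-2.47603e-11 − (-1.70996e-05)) = -1.41366e-11.

S_4 ≈ 0.0749650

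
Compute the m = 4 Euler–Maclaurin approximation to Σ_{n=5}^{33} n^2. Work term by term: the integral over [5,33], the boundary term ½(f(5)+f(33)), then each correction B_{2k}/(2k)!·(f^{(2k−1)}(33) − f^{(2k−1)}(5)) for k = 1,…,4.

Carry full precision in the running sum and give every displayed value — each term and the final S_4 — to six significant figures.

S_4 ≈ 12499.0

∫_5^33 x^2 dx evaluates to 11937.3.
Endpoint term: (f(5) + f(33))/2 = (25.0000 + 1089.00)/2 = 557.000.
Running total after boundary: 12494.3.
Correction k=1: B_{2}/2! · (f^{(1)}(33) − f^{(1)}(5)) = 1/12 · (66.0000 − 10.0000) = 4.66667.
After k=1: 12499.0.
Correction k=2: B_{4}/4! · (f^{(3)}(33) − f^{(3)}(5)) = −1/720 · (0.00000 − 0.00000) = 0.00000.
After k=2: 12499.0.
Correction k=3: B_{6}/6! · (f^{(5)}(33) − f^{(5)}(5)) = 1/30240 · (0.00000 − 0.00000) = 0.00000.
After k=3: 12499.0.
Correction k=4: B_{8}/8! · (f^{(7)}(33) − f^{(7)}(5)) = −1/1209600 · (0.00000 − 0.00000) = 0.00000.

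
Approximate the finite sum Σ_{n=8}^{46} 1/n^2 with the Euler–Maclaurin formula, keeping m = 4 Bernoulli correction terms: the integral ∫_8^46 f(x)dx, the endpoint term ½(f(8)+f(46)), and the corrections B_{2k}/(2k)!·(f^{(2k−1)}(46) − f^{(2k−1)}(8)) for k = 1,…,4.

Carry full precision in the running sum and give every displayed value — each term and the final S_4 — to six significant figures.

∫_8^46 1/x^2 dx evaluates to 0.103261.
½[f(8) + f(46)] = ½[0.0156250 + 0.000472590] = 0.00804879.
Running total after boundary: 0.111310.
Correction k=1: B_{2}/2! · (f^{(1)}(46) − f^{(1)}(8)) = 1/12 · (-2.05474e-05 − (-0.00390625)) = 0.000323809.
After k=1: 0.111633.
Correction k=2: B_{4}/4! · (f^{(3)}(46) − f^{(3)}(8)) = −1/720 · (-1.16526e-07 − (-0.000732422)) = -1.01709e-06.
After k=2: 0.111632.
Correction k=3: B_{6}/6! · (f^{(5)}(46) − f^{(5)}(8)) = 1/30240 · (-1.65207e-09 − (-0.000343323)) = 1.13532e-08.
After k=3: 0.111632.
Correction k=4: B_{8}/8! · (f^{(7)}(46) − f^{(7)}(8)) = −1/1209600 · (-4.37220e-11 − (-0.000300407)) = -2.48353e-10.

S_4 ≈ 0.111632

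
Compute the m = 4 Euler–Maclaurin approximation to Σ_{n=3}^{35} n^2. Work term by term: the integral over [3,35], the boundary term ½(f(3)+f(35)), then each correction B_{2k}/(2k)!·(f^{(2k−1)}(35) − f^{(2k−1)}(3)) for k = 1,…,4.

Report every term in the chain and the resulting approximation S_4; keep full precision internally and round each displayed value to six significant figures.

Integral: ∫_3^35 x^2 dx = 14282.7.
Boundary: ½(f(3) + f(35)) = ½(9.00000 + 1225.00) = 617.000.
So far: 14899.7.
Order-1 term: 1/12 · (70.0000 − 6.00000) = 5.33333.
After k=1: 14905.0.
Order-2 term: −1/720 · (0.00000 − 0.00000) = 0.00000.
After k=2: 14905.0.
Order-3 term: 1/30240 · (0.00000 − 0.00000) = 0.00000.
After k=3: 14905.0.
Order-4 term: −1/1209600 · (0.00000 − 0.00000) = 0.00000.

S_4 ≈ 14905.0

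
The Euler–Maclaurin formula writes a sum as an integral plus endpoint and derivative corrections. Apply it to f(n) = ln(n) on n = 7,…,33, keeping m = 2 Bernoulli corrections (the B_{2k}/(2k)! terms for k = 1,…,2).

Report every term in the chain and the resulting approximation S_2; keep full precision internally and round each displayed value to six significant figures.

The integral term ∫_7^33 ln(x) dx = 75.7634.
Boundary: ½(f(7) + f(33)) = ½(1.94591 + 3.49651) = 2.72121.
So far: 78.4846.
Correction k=1: B_{2}/2! · (f^{(1)}(33) − f^{(1)}(7)) = 1/12 · (0.0303030 − 0.142857) = -0.00937951.
Partial sum through k=1: 78.4752.
Correction k=2: B_{4}/4! · (f^{(3)}(33) − f^{(3)}(7)) = −1/720 · (5.56529e-05 − 0.00583090) = 8.02118e-06.

S_2 ≈ 78.4752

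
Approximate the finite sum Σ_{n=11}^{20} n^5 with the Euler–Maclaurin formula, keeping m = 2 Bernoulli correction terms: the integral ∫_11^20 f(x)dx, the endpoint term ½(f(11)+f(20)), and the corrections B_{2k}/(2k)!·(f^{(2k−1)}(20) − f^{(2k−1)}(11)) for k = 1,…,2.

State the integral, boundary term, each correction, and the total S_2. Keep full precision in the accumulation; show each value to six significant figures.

S_2 ≈ 1.21125e+07

Integral: ∫_11^20 x^5 dx = 1.03714e+07.
Endpoint term: (f(11) + f(20))/2 = (161051 + 3.20000e+06)/2 = 1.68053e+06.
Running total after boundary: 1.20519e+07.
k=1: B_{2}/(2)! × [f^{(1)}(20) − f^{(1)}(11)] = 1/12 × (800000 − 73205.0) = 60566.2.
Partial sum through k=1: 1.21125e+07.
k=2: B_{4}/(4)! × [f^{(3)}(20) − f^{(3)}(11)] = −1/720 × (24000.0 − 7260.00) = -23.2500.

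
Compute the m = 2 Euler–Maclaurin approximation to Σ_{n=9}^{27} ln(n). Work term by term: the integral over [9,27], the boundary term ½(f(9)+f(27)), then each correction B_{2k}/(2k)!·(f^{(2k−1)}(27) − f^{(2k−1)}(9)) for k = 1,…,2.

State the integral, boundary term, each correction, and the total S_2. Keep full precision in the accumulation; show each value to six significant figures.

The integral term ∫_9^27 ln(x) dx = 51.2126.
Endpoint term: (f(9) + f(27))/2 = (2.19722 + 3.29584)/2 = 2.74653.
Running total after boundary: 53.9591.
Correction k=1: B_{2}/2! · (f^{(1)}(27) − f^{(1)}(9)) = 1/12 · (0.0370370 − 0.111111) = -0.00617284.
Partial sum through k=1: 53.9529.
Correction k=2: B_{4}/4! · (f^{(3)}(27) − f^{(3)}(9)) = −1/720 · (0.000101611 − 0.00274348) = 3.66927e-06.

S_2 ≈ 53.9529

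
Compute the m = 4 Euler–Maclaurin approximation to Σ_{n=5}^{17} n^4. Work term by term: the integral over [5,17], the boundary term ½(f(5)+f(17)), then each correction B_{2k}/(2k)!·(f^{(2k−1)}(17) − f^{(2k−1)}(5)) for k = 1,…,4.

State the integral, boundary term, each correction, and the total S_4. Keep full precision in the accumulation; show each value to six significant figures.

The integral term ∫_5^17 x^4 dx = 283346.
½[f(5) + f(17)] = ½[625.000 + 83521.0] = 42073.0.
Integral + boundary = 325419.
Order-1 term: 1/12 · (19652.0 − 500.000) = 1596.00.
Partial sum through k=1: 327015.
Order-2 term: −1/720 · (408.000 − 120.000) = -0.400000.
Partial sum through k=2: 327015.
Order-3 term: 1/30240 · (0.00000 − 0.00000) = 0.00000.
Partial sum through k=3: 327015.
Order-4 term: −1/1209600 · (0.00000 − 0.00000) = 0.00000.

S_4 ≈ 327015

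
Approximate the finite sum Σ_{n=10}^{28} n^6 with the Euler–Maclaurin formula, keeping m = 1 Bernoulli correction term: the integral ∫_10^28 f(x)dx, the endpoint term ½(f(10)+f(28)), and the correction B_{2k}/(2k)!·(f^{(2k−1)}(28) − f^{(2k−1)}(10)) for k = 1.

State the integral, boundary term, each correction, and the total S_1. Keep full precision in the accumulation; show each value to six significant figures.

S_1 ≈ 2.17613e+09

The integral term ∫_10^28 x^6 dx = 1.92613e+09.
Endpoint term: (f(10) + f(28))/2 = (1.00000e+06 + 4.81890e+08)/2 = 2.41445e+08.
Integral + boundary = 2.16758e+09.
Order-1 term: 1/12 · (1.03262e+08 − 600000) = 8.55518e+06.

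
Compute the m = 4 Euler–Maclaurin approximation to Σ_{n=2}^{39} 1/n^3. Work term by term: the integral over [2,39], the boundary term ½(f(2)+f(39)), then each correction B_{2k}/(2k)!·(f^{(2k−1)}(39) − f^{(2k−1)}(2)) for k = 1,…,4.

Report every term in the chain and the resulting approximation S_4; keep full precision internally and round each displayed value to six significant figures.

∫_2^39 1/x^3 dx evaluates to 0.124671.
Boundary: ½(f(2) + f(39)) = ½(0.125000 + 1.68580e-05) = 0.0625084.
Integral + boundary = 0.187180.
Correction k=1: B_{2}/2! · (f^{(1)}(39) − f^{(1)}(2)) = 1/12 · (-1.29677e-06 − (-0.187500)) = 0.0156249.
After k=1: 0.202805.
Correction k=2: B_{4}/4! · (f^{(3)}(39) − f^{(3)}(2)) = −1/720 · (-1.70515e-08 − (-0.937500)) = -0.00130208.
After k=2: 0.201503.
Correction k=3: B_{6}/6! · (f^{(5)}(39) − f^{(5)}(2)) = 1/30240 · (-4.70851e-10 − (-9.84375)) = 0.000325521.
After k=3: 0.201828.
Correction k=4: B_{8}/8! · (f^{(7)}(39) − f^{(7)}(2)) = −1/1209600 · (-2.22888e-11 − (-177.188)) = -0.000146484.

S_4 ≈ 0.201682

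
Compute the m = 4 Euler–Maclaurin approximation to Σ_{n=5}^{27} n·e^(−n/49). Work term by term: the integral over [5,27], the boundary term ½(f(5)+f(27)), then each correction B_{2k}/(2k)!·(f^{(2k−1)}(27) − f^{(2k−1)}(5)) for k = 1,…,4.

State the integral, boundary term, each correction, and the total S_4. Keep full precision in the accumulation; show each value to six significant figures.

S_4 ≈ 252.941

Integral: ∫_5^27 x·e^(−x/49) dx = 242.949.
Endpoint term: (f(5) + f(27))/2 = (4.51496 + 15.5618)/2 = 10.0384.
So far: 252.987.
Order-1 term: 1/12 · (0.258774 − 0.810851) = -0.0460063.
Running total after k=1: 252.941.
Order-2 term: −1/720 · (0.000587879 − 0.00108989) = 6.97243e-07.
Running total after k=2: 252.941.
Order-3 term: 1/30240 · (4.44806e-07 − 7.67211e-07) = -1.06615e-11.
Running total after k=3: 252.941.
Order-4 term: −1/1209600 · (2.68540e-10 − 4.50016e-10) = 1.50030e-16.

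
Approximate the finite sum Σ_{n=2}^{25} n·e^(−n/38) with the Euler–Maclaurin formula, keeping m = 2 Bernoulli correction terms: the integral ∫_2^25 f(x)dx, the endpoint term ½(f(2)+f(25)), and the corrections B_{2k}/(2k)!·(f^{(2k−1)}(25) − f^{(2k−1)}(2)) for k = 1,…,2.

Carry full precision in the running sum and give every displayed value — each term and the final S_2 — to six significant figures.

S_2 ≈ 209.482

The integral term ∫_2^25 x·e^(−x/38) dx = 202.119.
Endpoint term: (f(2) + f(25))/2 = (1.89746 + 12.9485)/2 = 7.42299.
Running total after boundary: 209.542.
Correction k=1: B_{2}/2! · (f^{(1)}(25) − f^{(1)}(2)) = 1/12 · (0.177190 − 0.898796) = -0.0601338.
After k=1: 209.482.
Correction k=2: B_{4}/4! · (f^{(3)}(25) − f^{(3)}(2)) = −1/720 · (0.000840077 − 0.00193646) = 1.52276e-06.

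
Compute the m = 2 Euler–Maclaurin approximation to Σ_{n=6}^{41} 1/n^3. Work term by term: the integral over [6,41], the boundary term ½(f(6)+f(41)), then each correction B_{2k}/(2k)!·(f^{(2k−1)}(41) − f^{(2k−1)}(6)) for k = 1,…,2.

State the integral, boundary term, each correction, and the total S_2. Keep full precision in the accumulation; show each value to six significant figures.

The integral term ∫_6^41 1/x^3 dx = 0.0135914.
Endpoint term: (f(6) + f(41))/2 = (0.00462963 + 1.45094e-05)/2 = 0.00232207.
Integral + boundary = 0.0159135.
Order-1 term: 1/12 · (-1.06166e-06 − (-0.00231481)) = 0.000192813.
After k=1: 0.0161063.
Order-2 term: −1/720 · (-1.26313e-08 − (-0.00128601)) = -1.78610e-06.

S_2 ≈ 0.0161045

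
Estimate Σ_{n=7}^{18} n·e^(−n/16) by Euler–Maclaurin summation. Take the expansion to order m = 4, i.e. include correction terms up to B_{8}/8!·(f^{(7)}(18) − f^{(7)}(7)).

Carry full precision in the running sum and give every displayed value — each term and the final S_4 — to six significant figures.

S_4 ≈ 66.1357

∫_7^18 x·e^(−x/16) dx evaluates to 60.9877.
½[f(7) + f(18)] = ½[4.51954 + 5.84374] = 5.18164.
Integral + boundary = 66.1694.
Order-1 term: 1/12 · (-0.0405816 − 0.363177) = -0.0336466.
Running total after k=1: 66.1357.
Order-2 term: −1/720 · (0.00237783 − 0.00646279) = 5.67356e-06.
Running total after k=2: 66.1357.
Order-3 term: 1/30240 · (1.91960e-05 − 4.49489e-05) = -8.51618e-10.
Running total after k=3: 66.1357.
Order-4 term: −1/1209600 · (1.13686e-07 − 2.52549e-07) = 1.14801e-13.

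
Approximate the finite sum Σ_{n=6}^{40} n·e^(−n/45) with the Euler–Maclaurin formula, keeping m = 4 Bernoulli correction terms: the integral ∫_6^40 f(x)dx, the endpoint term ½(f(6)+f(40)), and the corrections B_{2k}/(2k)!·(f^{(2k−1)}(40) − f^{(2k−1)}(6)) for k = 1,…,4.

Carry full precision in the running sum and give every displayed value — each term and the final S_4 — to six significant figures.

Integral: ∫_6^40 x·e^(−x/45) dx = 436.018.
Boundary: ½(f(6) + f(40)) = ½(5.25104 + 16.4445) = 10.8478.
Running total after boundary: 446.866.
Correction k=1: B_{2}/2! · (f^{(1)}(40) − f^{(1)}(6)) = 1/12 · (0.0456791 − 0.758484) = -0.0594004.
Partial sum through k=1: 446.807.
Correction k=2: B_{4}/4! · (f^{(3)}(40) − f^{(3)}(6)) = −1/720 · (0.000428594 − 0.00123893) = 1.12546e-06.
Partial sum through k=2: 446.807.
Correction k=3: B_{6}/6! · (f^{(5)}(40) − f^{(5)}(6)) = 1/30240 · (4.12164e-07 − 1.03867e-06) = -2.07176e-11.
Partial sum through k=3: 446.807.
Correction k=4: B_{8}/8! · (f^{(7)}(40) − f^{(7)}(6)) = −1/1209600 · (3.02556e-10 − 7.23711e-10) = 3.48177e-16.

S_4 ≈ 446.807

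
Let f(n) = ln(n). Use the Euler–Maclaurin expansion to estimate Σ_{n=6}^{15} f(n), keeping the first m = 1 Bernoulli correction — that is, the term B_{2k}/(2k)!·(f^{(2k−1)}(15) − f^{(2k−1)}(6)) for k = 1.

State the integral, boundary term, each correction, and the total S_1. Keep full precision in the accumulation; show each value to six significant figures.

The integral term ∫_6^15 ln(x) dx = 20.8702.
½[f(6) + f(15)] = ½[1.79176 + 2.70805] = 2.24990.
Integral + boundary = 23.1201.
Correction k=1: B_{2}/2! · (f^{(1)}(15) − f^{(1)}(6)) = 1/12 · (0.0666667 − 0.166667) = -0.00833333.

S_1 ≈ 23.1118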